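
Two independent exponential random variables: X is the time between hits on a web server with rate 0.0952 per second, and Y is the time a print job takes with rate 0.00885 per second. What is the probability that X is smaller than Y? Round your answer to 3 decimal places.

0.915

λ_1 = 0.0952, λ_2 = 0.00885.
For independent exponentials, P(X < Y) = λ_1/(λ_1+λ_2) = 0.0952/0.10405 ≈ 0.915.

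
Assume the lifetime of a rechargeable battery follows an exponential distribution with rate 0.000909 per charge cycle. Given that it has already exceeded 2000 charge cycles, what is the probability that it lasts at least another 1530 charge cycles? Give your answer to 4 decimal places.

By the memoryless property, P(X > 2000+1530 | X > 2000) = P(X > 1530).
P(X > 1530) = e^(−1.3908) ≈ 0.2489.

0.2489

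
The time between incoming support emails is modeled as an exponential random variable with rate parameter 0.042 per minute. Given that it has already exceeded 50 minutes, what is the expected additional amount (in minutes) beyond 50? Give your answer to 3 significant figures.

23.8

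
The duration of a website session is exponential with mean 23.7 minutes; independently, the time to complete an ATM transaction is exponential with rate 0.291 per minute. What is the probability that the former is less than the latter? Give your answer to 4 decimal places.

λ_1 = 1/23.7 = 0.0421941, λ_2 = 0.291.
For independent exponentials, P(the former < the latter) = λ_1/(λ_1+λ_2) = 0.0421941/0.333194 ≈ 0.1266.

0.1266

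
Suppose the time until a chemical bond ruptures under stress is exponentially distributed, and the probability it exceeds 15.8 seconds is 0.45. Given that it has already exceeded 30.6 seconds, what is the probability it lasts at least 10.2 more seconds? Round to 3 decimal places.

0.597

From e^(−λ·15.8) = 0.45, λ = −ln(0.45)/15.8 = 0.0505385.
Memoryless: P(X > 30.6+10.2 | X > 30.6) = P(X > 10.2) = e^(−0.0505385·10.2) ≈ 0.597.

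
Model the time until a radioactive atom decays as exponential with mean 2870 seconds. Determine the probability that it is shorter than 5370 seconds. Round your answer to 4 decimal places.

The rate is λ = 1/2870 = 0.000348432 per second.
P(X ≤ 5370) = 1 − e^(−λ·5370) = 1 − e^(−1.8711) ≈ 0.8460.

0.8460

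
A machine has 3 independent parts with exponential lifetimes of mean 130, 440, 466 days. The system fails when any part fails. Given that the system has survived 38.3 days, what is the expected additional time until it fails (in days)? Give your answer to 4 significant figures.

First-failure rate Σλ = 1/130 + 1/440 + 1/466 = 0.012111.
By memorylessness the expected residual is 1/Σλ = 82.5699 days, regardless of the 38.3 already elapsed.

82.57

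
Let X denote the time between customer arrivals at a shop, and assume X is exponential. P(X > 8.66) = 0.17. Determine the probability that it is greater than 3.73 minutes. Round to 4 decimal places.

0.4662

e^(−λ·8.66) = 0.17 ⇒ λ = −ln(0.17)/8.66 = 0.204614.
P(X > 3.73) = e^(−0.204614·3.73) = e^(−0.76321) ≈ 0.4662.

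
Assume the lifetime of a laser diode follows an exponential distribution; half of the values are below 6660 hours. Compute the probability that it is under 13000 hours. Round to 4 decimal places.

0.7415

For an exponential, median = ln(2)/λ, so λ = ln 2 / 6660 = 0.000104076 per hour.
P(X ≤ 13000) = 1 − e^(−λ·13000) = 1 − e^(−1.353) ≈ 0.7415.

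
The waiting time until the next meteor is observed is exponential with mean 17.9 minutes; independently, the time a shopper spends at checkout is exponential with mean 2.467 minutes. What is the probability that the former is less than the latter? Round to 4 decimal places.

0.1211

λ_1 = 1/17.9 = 0.0558659, λ_2 = 1/2.467 = 0.405351.
For independent exponentials, P(the former < the latter) = λ_1/(λ_1+λ_2) = 0.0558659/0.461217 ≈ 0.1211.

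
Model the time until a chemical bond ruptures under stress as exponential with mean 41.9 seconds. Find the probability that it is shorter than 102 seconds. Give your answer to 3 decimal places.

The rate is λ = 1/41.9 = 0.0238663 per second.
P(X ≤ 102) = 1 − e^(−λ·102) = 1 − e^(−2.4344) ≈ 0.912.

0.912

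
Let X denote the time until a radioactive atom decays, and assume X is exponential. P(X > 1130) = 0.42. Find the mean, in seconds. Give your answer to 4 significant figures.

1303

e^(−λ·1130) = 0.42 ⇒ λ = −ln(0.42)/1130 = 0.0007677.
Mean = 1/λ = 1302.59 seconds.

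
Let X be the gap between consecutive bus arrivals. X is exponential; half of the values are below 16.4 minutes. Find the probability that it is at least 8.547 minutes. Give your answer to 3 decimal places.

0.697

For an exponential, median = ln(2)/λ, so λ = ln 2 / 16.4 = 0.0422651 per minute.
P(X > 8.547) = e^(−λ·8.547) = e^(−0.36124) ≈ 0.697.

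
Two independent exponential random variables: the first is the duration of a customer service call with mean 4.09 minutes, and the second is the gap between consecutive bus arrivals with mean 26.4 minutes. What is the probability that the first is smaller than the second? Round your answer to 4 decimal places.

0.8659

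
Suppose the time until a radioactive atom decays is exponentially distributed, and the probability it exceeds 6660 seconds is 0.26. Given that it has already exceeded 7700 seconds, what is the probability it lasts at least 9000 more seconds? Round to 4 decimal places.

From e^(−λ·6660) = 0.26, λ = −ln(0.26)/6660 = 0.000202263.
Memoryless: P(X > 7700+9000 | X > 7700) = P(X > 9000) = e^(−0.000202263·9000) ≈ 0.1620.

0.1620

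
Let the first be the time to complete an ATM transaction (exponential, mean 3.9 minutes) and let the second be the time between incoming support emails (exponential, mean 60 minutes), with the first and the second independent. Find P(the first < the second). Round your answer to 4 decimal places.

0.9390

λ_1 = 1/3.9 = 0.25641, λ_2 = 1/60 = 0.0166667.
For independent exponentials, P(the first < the second) = λ_1/(λ_1+λ_2) = 0.25641/0.273077 ≈ 0.9390.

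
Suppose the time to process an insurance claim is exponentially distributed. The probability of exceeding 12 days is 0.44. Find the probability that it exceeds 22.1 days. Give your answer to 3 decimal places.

0.220

e^(−λ·12) = 0.44 ⇒ λ = −ln(0.44)/12 = 0.068415.
P(X > 22.1) = e^(−0.068415·22.1) = e^(−1.512) ≈ 0.220.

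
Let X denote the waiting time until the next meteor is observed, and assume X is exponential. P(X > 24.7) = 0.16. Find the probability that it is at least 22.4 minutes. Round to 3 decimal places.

0.190

e^(−λ·24.7) = 0.16 ⇒ λ = −ln(0.16)/24.7 = 0.0741936.
P(X > 22.4) = e^(−0.0741936·22.4) = e^(−1.6619) ≈ 0.190.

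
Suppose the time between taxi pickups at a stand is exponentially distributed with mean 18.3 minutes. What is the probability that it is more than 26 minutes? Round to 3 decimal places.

0.242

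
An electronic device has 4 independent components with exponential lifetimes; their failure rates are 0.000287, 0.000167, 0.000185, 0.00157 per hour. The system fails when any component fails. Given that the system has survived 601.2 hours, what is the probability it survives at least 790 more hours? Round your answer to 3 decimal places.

0.175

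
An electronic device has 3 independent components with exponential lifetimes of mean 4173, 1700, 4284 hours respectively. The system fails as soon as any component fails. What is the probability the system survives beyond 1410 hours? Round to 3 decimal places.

0.224

The first failure time is exponential with rate Σλ_i = 1/4173 + 1/1700 + 1/4284 = 0.0010613 per hour.
P(min > 1410) = e^(−0.0010613·1410) = e^(−1.4964) ≈ 0.224.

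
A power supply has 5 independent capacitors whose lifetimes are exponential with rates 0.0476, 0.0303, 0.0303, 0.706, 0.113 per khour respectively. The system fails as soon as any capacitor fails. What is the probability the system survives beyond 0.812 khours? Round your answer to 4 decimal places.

0.4710

The time to first failure is exponential with rate Σλ = 0.0476 + 0.0303 + 0.0303 + 0.706 + 0.113 = 0.9272.
P(min > 0.812) = e^(−0.9272·0.812) = e^(−0.75289) ≈ 0.4710.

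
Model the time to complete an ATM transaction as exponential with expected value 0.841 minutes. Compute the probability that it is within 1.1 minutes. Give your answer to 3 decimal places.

0.730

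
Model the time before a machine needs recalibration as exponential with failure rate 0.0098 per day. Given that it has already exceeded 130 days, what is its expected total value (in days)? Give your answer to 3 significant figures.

By memorylessness, E[X | X > 130] = 130 + 1/λ = 130 + 102.041 = 232.041 days.

232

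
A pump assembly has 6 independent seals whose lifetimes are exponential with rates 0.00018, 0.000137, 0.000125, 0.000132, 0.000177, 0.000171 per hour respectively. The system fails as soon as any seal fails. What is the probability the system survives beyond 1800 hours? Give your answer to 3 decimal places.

The time to first failure is exponential with rate Σλ = 0.00018 + 0.000137 + 0.000125 + 0.000132 + 0.000177 + 0.000171 = 0.000922.
P(min > 1800) = e^(−0.000922·1800) = e^(−1.6596) ≈ 0.190.

0.190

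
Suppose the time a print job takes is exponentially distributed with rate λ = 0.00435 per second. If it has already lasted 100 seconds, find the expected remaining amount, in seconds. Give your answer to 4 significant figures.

229.9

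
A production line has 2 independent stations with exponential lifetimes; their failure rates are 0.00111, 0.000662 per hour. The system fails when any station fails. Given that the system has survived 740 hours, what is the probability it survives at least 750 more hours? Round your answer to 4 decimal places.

0.2647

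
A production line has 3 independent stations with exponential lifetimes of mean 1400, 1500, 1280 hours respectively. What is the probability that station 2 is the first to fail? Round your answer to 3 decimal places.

Rates: λ_i = 1/mean_i → 0.000714286, 0.000666667, 0.00078125; Σλ = 0.0021622.
P(station 2 first) = λ_2/Σλ = 0.000666667/0.0021622 ≈ 0.308.

0.308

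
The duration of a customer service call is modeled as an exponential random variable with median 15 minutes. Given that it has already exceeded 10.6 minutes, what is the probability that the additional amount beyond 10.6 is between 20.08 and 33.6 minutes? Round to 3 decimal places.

0.184

For an exponential, median = ln(2)/λ, so λ = ln 2 / 15 = 0.0462098 per minute.
Memoryless: the residual past 10.6 is again Exp(λ).
P(20.08 < residual < 33.6) = e^(−λ·20.08) − e^(−λ·33.6) = 0.39539 − 0.21169 ≈ 0.184.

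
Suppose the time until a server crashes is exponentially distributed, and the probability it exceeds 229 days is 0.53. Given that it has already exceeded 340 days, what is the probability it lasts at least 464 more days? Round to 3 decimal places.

0.276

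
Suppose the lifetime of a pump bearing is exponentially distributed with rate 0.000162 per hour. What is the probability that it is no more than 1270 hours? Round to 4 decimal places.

0.1860

P(X ≤ 1270) = 1 − e^(−λ·1270) = 1 − e^(−0.20574) ≈ 0.1860.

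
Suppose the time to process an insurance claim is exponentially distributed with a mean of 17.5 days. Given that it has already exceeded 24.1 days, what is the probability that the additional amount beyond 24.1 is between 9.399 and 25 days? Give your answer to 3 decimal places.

0.345

The rate is λ = 1/17.5 = 0.0571429 per day.
Memoryless: the residual past 24.1 is again Exp(λ).
P(9.399 < residual < 25) = e^(−λ·9.399) − e^(−λ·25) = 0.58445 − 0.23965 ≈ 0.345.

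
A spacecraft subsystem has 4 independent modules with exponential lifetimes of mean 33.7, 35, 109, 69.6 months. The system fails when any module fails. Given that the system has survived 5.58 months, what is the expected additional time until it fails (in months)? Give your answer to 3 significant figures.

12.2

First-failure rate Σλ = 1/33.7 + 1/35 + 1/109 + 1/69.6 = 0.0817871.
By memorylessness the expected residual is 1/Σλ = 12.2269 months, regardless of the 5.58 already elapsed.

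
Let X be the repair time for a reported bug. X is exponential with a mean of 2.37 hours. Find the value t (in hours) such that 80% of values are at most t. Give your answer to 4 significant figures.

The rate is λ = 1/2.37 = 0.421941 per hour.
Set 1 − e^(−λt) = 0.8, so t = −ln(0.2)/λ = 1.6094/0.421941 ≈ 3.81437 hours.

3.814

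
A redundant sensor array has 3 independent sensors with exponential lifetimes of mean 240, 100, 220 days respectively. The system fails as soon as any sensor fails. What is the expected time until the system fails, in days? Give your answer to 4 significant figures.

53.44

The first failure time is exponential with rate Σλ_i = 1/240 + 1/100 + 1/220 = 0.0187121 per day.
E[min] = 1/Σλ = 1/0.0187121 = 53.4413 days.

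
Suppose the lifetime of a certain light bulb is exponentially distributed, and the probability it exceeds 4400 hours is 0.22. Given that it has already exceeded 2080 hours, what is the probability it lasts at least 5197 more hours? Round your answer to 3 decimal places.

0.167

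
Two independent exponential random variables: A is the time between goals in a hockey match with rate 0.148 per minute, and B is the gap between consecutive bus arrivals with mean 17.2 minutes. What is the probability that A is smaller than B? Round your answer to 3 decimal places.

0.718

λ_1 = 0.148, λ_2 = 1/17.2 = 0.0581395.
For independent exponentials, P(A < B) = λ_1/(λ_1+λ_2) = 0.148/0.20614 ≈ 0.718.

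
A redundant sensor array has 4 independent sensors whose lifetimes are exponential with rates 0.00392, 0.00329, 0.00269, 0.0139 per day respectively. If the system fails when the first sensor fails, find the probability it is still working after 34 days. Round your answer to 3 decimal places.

The time to first failure is exponential with rate Σλ = 0.00392 + 0.00329 + 0.00269 + 0.0139 = 0.0238.
P(min > 34) = e^(−0.0238·34) = e^(−0.8092) ≈ 0.445.

0.445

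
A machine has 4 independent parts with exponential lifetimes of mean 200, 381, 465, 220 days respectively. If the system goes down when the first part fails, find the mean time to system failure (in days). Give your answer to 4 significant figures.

The first failure time is exponential with rate Σλ_i = 1/200 + 1/381 + 1/465 + 1/220 = 0.0143207 per day.
E[min] = 1/Σλ = 1/0.0143207 = 69.8292 days.

69.83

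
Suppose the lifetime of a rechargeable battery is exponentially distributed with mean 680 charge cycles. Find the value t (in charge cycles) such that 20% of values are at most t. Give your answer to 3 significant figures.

The rate is λ = 1/680 = 0.00147059 per charge cycle.
Set 1 − e^(−λt) = 0.2, so t = −ln(0.8)/λ = 0.22314/0.00147059 ≈ 151.738 charge cycles.

152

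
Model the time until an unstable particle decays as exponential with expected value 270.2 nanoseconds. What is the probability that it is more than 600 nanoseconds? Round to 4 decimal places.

The rate is λ = 1/270.2 = 0.00370096 per nanosecond.
P(X > 600) = e^(−λ·600) = e^(−2.2206) ≈ 0.1085.

0.1085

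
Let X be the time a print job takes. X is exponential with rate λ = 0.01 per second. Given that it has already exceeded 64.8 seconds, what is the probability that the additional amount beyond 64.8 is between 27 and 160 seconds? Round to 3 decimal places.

Memoryless: the residual past 64.8 is again Exp(λ).
P(27 < residual < 160) = e^(−λ·27) − e^(−λ·160) = 0.76338 − 0.20190 ≈ 0.561.

0.561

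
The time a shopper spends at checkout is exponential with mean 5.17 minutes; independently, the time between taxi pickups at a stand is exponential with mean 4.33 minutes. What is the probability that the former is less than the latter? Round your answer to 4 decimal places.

0.4558

λ_1 = 1/5.17 = 0.193424, λ_2 = 1/4.33 = 0.230947.
For independent exponentials, P(the former < the latter) = λ_1/(λ_1+λ_2) = 0.193424/0.42437 ≈ 0.4558.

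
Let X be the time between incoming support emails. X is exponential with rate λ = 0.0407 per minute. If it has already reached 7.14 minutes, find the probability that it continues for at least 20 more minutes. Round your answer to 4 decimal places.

0.4431

P(X > s+t | X > s) = e^(−λ(s+t))/e^(−λs) = e^(−λt), independent of s = 7.14.
P(X > 20) = e^(−0.814) ≈ 0.4431.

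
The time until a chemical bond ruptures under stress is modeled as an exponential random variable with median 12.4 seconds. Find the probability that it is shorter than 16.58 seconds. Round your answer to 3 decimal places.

0.604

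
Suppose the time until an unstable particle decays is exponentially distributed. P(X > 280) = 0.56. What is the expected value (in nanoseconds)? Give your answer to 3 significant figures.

483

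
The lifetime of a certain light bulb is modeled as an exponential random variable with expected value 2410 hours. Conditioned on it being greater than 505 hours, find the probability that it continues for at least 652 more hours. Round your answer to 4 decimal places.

0.7630

The rate is λ = 1/2410 = 0.000414938 per hour.
The exponential is memoryless, so the remaining time is again Exp(λ): the condition X > 505 is irrelevant.
P(X > 652) = e^(−0.27054) ≈ 0.7630.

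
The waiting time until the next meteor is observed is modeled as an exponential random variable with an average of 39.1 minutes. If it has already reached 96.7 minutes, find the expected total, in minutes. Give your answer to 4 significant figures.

135.8

The rate is λ = 1/39.1 = 0.0255754 per minute.
By memorylessness, E[X | X > 96.7] = 96.7 + 1/λ = 96.7 + 39.1 = 135.8 minutes.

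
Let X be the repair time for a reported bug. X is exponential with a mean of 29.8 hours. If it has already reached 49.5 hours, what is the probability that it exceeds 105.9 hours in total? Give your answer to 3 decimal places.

0.151

The rate is λ = 1/29.8 = 0.033557 per hour.
The exponential is memoryless, so the remaining time is again Exp(λ): the condition X > 49.5 is irrelevant.
P(X > 56.4) = e^(−1.8926) ≈ 0.151.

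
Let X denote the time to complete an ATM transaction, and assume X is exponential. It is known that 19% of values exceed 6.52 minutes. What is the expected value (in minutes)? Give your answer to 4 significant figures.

3.926

e^(−λ·6.52) = 0.19 ⇒ λ = −ln(0.19)/6.52 = 0.254713.
Mean = 1/λ = 3.92598 minutes.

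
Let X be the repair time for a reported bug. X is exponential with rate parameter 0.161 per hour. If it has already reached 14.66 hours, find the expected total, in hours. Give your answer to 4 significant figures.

20.87

By memorylessness, E[X | X > 14.66] = 14.66 + 1/λ = 14.66 + 6.21118 = 20.8712 hours.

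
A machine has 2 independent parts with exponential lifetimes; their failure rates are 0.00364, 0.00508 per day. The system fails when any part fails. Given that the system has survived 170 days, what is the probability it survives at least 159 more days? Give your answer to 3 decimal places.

Time to first failure ~ Exp(Σλ) with Σλ = 0.00872.
By memorylessness, P(T > 170+159 | T > 170) = P(T > 159) = e^(−0.00872·159) ≈ 0.250.

0.250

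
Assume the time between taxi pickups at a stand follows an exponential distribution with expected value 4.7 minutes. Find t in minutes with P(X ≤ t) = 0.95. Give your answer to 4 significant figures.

The rate is λ = 1/4.7 = 0.212766 per minute.
Set 1 − e^(−λt) = 0.95, so t = −ln(0.05)/λ = 2.9957/0.212766 ≈ 14.0799 minutes.

14.08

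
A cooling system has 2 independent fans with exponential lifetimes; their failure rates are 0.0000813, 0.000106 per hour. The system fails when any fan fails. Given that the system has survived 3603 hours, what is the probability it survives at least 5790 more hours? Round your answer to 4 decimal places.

0.3381

Time to first failure ~ Exp(Σλ) with Σλ = 0.0001873.
By memorylessness, P(T > 3603+5790 | T > 3603) = P(T > 5790) = e^(−0.0001873·5790) ≈ 0.3381.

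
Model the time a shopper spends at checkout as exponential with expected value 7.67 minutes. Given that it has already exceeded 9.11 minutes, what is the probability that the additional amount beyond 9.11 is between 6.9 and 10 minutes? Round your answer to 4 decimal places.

0.1352

The rate is λ = 1/7.67 = 0.130378 per minute.
Memoryless: the residual past 9.11 is again Exp(λ).
P(6.9 < residual < 10) = e^(−λ·6.9) − e^(−λ·10) = 0.40673 − 0.27150 ≈ 0.1352.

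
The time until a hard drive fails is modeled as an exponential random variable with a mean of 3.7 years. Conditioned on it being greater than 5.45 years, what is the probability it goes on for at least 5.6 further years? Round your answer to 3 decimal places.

0.220

The rate is λ = 1/3.7 = 0.27027 per year.
By the memoryless property, P(X > 5.45+5.6 | X > 5.45) = P(X > 5.6).
P(X > 5.6) = e^(−1.5135) ≈ 0.220.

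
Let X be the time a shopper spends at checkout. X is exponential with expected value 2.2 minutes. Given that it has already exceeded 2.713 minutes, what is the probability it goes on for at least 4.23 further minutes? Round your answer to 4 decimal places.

0.1462

The rate is λ = 1/2.2 = 0.454545 per minute.
By the memoryless property, P(X > 2.713+4.23 | X > 2.713) = P(X > 4.23).
P(X > 4.23) = e^(−1.9227) ≈ 0.1462.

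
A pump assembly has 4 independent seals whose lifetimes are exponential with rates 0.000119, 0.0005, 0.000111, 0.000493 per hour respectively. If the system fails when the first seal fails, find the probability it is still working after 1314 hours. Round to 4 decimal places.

0.2005

The time to first failure is exponential with rate Σλ = 0.000119 + 0.0005 + 0.000111 + 0.000493 = 0.001223.
P(min > 1314) = e^(−0.001223·1314) = e^(−1.607) ≈ 0.2005.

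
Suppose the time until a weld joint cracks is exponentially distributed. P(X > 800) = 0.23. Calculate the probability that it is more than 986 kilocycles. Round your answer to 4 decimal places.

e^(−λ·800) = 0.23 ⇒ λ = −ln(0.23)/800 = 0.00183709.
P(X > 986) = e^(−0.00183709·986) = e^(−1.8114) ≈ 0.1634.

0.1634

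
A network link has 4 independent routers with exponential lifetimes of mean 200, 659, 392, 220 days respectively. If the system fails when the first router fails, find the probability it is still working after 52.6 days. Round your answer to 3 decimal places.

0.489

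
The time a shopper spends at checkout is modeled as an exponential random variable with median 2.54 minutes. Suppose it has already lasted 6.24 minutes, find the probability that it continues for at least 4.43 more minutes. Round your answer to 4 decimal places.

For an exponential, median = ln(2)/λ, so λ = ln 2 / 2.54 = 0.272893 per minute.
The exponential is memoryless, so the remaining time is again Exp(λ): the condition X > 6.24 is irrelevant.
P(X > 4.43) = e^(−1.2089) ≈ 0.2985.

0.2985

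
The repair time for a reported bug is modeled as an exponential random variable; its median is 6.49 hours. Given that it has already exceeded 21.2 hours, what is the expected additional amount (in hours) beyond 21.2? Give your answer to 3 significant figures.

9.36

For an exponential, median = ln(2)/λ, so λ = ln 2 / 6.49 = 0.106802 per hour.
By memorylessness, the remaining amount past any threshold is again Exp(λ) with mean 1/λ = 9.36309 hours.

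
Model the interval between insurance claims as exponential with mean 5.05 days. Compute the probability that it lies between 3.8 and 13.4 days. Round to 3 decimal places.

The rate is λ = 1/5.05 = 0.19802 per day.
P(3.8 < X < 13.4) = e^(−λ·3.8) − e^(−λ·13.4) = 0.47120 − 0.07041 ≈ 0.401.

0.401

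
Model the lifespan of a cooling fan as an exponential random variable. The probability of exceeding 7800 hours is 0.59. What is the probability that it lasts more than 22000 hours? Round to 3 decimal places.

0.226

e^(−λ·7800) = 0.59 ⇒ λ = −ln(0.59)/7800 = 0.0000676452.
P(X > 22000) = e^(−0.0000676452·22000) = e^(−1.4882) ≈ 0.226.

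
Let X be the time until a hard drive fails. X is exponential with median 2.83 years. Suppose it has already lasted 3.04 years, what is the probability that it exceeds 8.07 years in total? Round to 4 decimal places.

For an exponential, median = ln(2)/λ, so λ = ln 2 / 2.83 = 0.244928 per year.
P(X > s+t | X > s) = e^(−λ(s+t))/e^(−λs) = e^(−λt), independent of s = 3.04.
P(X > 5.03) = e^(−1.232) ≈ 0.2917.

0.2917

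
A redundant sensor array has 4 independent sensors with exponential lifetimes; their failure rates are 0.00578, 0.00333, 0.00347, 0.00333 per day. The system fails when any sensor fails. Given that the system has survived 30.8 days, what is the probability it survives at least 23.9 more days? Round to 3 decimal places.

Time to first failure ~ Exp(Σλ) with Σλ = 0.01591.
By memorylessness, P(T > 30.8+23.9 | T > 30.8) = P(T > 23.9) = e^(−0.01591·23.9) ≈ 0.684.

0.684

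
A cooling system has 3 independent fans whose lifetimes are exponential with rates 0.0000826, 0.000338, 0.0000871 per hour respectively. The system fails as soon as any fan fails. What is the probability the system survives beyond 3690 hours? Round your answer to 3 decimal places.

0.154

The time to first failure is exponential with rate Σλ = 0.0000826 + 0.000338 + 0.0000871 = 0.0005077.
P(min > 3690) = e^(−0.0005077·3690) = e^(−1.8734) ≈ 0.154.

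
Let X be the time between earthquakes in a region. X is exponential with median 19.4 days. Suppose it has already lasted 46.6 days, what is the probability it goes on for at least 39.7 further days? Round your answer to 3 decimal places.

0.242

For an exponential, median = ln(2)/λ, so λ = ln 2 / 19.4 = 0.0357292 per day.
The exponential is memoryless, so the remaining time is again Exp(λ): the condition X > 46.6 is irrelevant.
P(X > 39.7) = e^(−1.4185) ≈ 0.242.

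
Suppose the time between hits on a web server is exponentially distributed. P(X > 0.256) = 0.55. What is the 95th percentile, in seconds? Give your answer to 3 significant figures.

1.28

e^(−λ·0.256) = 0.55 ⇒ λ = −ln(0.55)/0.256 = 2.3353.
95th percentile: 1 − e^(−λt) = 0.95, t = −ln(0.05)/λ = 1.2828 seconds.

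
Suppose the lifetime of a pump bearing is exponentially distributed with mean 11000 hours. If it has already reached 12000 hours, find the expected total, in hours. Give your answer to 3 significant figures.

The rate is λ = 1/11000 = 0.0000909091 per hour.
By memorylessness, E[X | X > 12000] = 12000 + 1/λ = 12000 + 11000 = 23000 hours.

23000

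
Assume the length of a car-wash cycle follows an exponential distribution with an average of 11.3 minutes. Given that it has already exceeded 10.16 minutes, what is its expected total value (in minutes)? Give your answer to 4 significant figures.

The rate is λ = 1/11.3 = 0.0884956 per minute.
By memorylessness, E[X | X > 10.16] = 10.16 + 1/λ = 10.16 + 11.3 = 21.46 minutes.

21.46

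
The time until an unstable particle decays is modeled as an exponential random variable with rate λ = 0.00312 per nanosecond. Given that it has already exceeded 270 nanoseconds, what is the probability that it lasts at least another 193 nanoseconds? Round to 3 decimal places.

P(X > s+t | X > s) = e^(−λ(s+t))/e^(−λs) = e^(−λt), independent of s = 270.
P(X > 193) = e^(−0.60216) ≈ 0.548.

0.548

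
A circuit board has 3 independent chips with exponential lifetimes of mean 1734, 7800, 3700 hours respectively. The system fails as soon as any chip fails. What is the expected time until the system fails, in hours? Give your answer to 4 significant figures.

1025

The first failure time is exponential with rate Σλ_i = 1/1734 + 1/7800 + 1/3700 = 0.000975177 per hour.
E[min] = 1/Σλ = 1/0.000975177 = 1025.46 hours.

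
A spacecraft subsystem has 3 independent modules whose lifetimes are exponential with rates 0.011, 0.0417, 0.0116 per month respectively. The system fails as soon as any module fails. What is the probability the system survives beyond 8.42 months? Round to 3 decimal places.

The time to first failure is exponential with rate Σλ = 0.011 + 0.0417 + 0.0116 = 0.0643.
P(min > 8.42) = e^(−0.0643·8.42) = e^(−0.54141) ≈ 0.582.

0.582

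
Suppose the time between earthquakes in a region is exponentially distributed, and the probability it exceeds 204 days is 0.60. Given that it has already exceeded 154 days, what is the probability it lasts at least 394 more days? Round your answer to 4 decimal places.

0.3728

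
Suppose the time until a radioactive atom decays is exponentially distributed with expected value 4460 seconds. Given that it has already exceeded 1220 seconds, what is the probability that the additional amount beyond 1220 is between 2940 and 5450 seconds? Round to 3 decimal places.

0.223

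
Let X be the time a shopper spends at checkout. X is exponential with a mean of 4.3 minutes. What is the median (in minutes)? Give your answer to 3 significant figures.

The rate is λ = 1/4.3 = 0.232558 per minute.
Set 1 − e^(−λt) = 0.5, so t = −ln(0.5)/λ = 0.69315/0.232558 ≈ 2.98053 minutes.

2.98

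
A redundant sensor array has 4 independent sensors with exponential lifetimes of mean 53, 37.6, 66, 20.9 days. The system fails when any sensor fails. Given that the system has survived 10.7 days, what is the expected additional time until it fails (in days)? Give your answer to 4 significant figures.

9.220

First-failure rate Σλ = 1/53 + 1/37.6 + 1/66 + 1/20.9 = 0.108462.
By memorylessness the expected residual is 1/Σλ = 9.21981 days, regardless of the 10.7 already elapsed.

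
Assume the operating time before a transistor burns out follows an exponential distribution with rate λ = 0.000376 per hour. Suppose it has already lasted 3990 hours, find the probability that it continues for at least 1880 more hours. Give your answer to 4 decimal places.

0.4932

P(X > s+t | X > s) = e^(−λ(s+t))/e^(−λs) = e^(−λt), independent of s = 3990.
P(X > 1880) = e^(−0.70688) ≈ 0.4932.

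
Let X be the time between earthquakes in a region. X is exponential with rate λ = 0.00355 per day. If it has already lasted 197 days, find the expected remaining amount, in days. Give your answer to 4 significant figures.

By memorylessness, the remaining amount past any threshold is again Exp(λ) with mean 1/λ = 281.69 days.

281.7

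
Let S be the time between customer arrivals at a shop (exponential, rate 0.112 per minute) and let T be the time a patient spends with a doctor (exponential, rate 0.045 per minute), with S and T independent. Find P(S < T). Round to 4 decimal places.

0.7134

λ_1 = 0.112, λ_2 = 0.045.
For independent exponentials, P(S < T) = λ_1/(λ_1+λ_2) = 0.112/0.157 ≈ 0.7134.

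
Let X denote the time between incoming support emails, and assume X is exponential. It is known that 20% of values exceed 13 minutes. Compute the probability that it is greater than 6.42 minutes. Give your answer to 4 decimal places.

e^(−λ·13) = 0.20 ⇒ λ = −ln(0.20)/13 = 0.123803.
P(X > 6.42) = e^(−0.123803·6.42) = e^(−0.79481) ≈ 0.4517.

0.4517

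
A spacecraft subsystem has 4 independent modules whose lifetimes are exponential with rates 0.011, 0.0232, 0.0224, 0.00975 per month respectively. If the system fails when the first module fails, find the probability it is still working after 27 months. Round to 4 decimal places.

The time to first failure is exponential with rate Σλ = 0.011 + 0.0232 + 0.0224 + 0.00975 = 0.06635.
P(min > 27) = e^(−0.06635·27) = e^(−1.7914) ≈ 0.1667.

0.1667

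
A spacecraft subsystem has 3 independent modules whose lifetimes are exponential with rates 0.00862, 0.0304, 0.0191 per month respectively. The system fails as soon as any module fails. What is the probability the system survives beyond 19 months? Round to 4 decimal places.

0.3314

The time to first failure is exponential with rate Σλ = 0.00862 + 0.0304 + 0.0191 = 0.05812.
P(min > 19) = e^(−0.05812·19) = e^(−1.1043) ≈ 0.3314.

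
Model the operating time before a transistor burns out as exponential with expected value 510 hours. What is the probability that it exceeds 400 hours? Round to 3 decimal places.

The rate is λ = 1/510 = 0.00196078 per hour.
P(X > 400) = e^(−λ·400) = e^(−0.78431) ≈ 0.456.

0.456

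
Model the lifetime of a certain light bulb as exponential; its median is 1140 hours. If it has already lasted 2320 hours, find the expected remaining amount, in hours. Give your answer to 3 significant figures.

1640

For an exponential, median = ln(2)/λ, so λ = ln 2 / 1140 = 0.000608024 per hour.
By memorylessness, the remaining amount past any threshold is again Exp(λ) with mean 1/λ = 1644.67 hours.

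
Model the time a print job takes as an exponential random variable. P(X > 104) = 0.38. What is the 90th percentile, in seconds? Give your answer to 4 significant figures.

247.5

e^(−λ·104) = 0.38 ⇒ λ = −ln(0.38)/104 = 0.00930369.
90th percentile: 1 − e^(−λt) = 0.9, t = −ln(0.1)/λ = 247.492 seconds.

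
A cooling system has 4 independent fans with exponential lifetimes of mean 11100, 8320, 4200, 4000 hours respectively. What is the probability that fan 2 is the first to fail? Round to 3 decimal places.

Rates: λ_i = 1/mean_i → 0.0000900901, 0.000120192, 0.000238095, 0.00025; Σλ = 0.000698378.
P(fan 2 first) = λ_2/Σλ = 0.000120192/0.000698378 ≈ 0.172.

0.172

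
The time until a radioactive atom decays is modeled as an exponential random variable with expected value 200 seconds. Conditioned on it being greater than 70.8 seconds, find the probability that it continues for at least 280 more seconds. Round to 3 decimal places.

The rate is λ = 1/200 = 0.005 per second.
By the memoryless property, P(X > 70.8+280 | X > 70.8) = P(X > 280).
P(X > 280) = e^(−1.4) ≈ 0.247.

0.247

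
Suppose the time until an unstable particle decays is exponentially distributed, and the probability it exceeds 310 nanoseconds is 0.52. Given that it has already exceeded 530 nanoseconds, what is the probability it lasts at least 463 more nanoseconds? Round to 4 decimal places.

From e^(−λ·310) = 0.52, λ = −ln(0.52)/310 = 0.00210944.
Memoryless: P(X > 530+463 | X > 530) = P(X > 463) = e^(−0.00210944·463) ≈ 0.3766.

0.3766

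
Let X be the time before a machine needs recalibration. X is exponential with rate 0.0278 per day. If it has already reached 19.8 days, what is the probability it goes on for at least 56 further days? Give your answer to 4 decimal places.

0.2108

The exponential is memoryless, so the remaining time is again Exp(λ): the condition X > 19.8 is irrelevant.
P(X > 56) = e^(−1.5568) ≈ 0.2108.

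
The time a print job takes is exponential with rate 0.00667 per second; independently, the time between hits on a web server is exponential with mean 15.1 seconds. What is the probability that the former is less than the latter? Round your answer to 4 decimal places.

0.0915

λ_1 = 0.00667, λ_2 = 1/15.1 = 0.0662252.
For independent exponentials, P(the former < the latter) = λ_1/(λ_1+λ_2) = 0.00667/0.0728952 ≈ 0.0915.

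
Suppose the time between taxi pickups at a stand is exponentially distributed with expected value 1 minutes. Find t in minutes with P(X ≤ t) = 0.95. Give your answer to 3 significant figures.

3.00

The rate is λ = 1/1 = 1 per minute.
Set 1 − e^(−λt) = 0.95, so t = −ln(0.05)/λ = 2.9957/1 ≈ 2.99573 minutes.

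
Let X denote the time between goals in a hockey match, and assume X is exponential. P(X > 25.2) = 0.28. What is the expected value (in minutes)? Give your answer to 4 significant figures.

e^(−λ·25.2) = 0.28 ⇒ λ = −ln(0.28)/25.2 = 0.0505145.
Mean = 1/λ = 19.7963 minutes.

19.80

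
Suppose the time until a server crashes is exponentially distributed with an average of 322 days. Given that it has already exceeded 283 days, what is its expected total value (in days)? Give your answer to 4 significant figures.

The rate is λ = 1/322 = 0.00310559 per day.
By memorylessness, E[X | X > 283] = 283 + 1/λ = 283 + 322 = 605 days.

605.0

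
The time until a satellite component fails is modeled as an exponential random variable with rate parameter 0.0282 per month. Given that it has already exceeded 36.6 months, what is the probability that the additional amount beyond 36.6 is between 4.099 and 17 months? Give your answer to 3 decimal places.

0.272

Memoryless: the residual past 36.6 is again Exp(λ).
P(4.099 < residual < 17) = e^(−λ·4.099) − e^(−λ·17) = 0.89084 − 0.61915 ≈ 0.272.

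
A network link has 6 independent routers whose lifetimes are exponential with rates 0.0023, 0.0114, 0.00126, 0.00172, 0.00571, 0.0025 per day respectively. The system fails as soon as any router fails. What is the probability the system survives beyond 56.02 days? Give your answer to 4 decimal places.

0.2480

The time to first failure is exponential with rate Σλ = 0.0023 + 0.0114 + 0.00126 + 0.00172 + 0.00571 + 0.0025 = 0.02489.
P(min > 56.02) = e^(−0.02489·56.02) = e^(−1.3943) ≈ 0.2480.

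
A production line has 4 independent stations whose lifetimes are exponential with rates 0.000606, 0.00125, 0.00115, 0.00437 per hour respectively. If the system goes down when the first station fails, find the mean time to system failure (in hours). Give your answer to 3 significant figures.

136

The time to first failure is exponential with rate Σλ = 0.000606 + 0.00125 + 0.00115 + 0.00437 = 0.007376.
E[min] = 1/Σλ = 1/0.007376 = 135.575 hours.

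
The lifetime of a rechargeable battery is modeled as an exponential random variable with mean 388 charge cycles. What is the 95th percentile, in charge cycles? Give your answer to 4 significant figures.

The rate is λ = 1/388 = 0.00257732 per charge cycle.
Set 1 − e^(−λt) = 0.95, so t = −ln(0.05)/λ = 2.9957/0.00257732 ≈ 1162.34 charge cycles.

1162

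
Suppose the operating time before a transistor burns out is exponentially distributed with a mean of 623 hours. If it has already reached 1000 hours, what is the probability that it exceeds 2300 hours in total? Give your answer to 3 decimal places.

0.124

The rate is λ = 1/623 = 0.00160514 per hour.
The exponential is memoryless, so the remaining time is again Exp(λ): the condition X > 1000 is irrelevant.
P(X > 1300) = e^(−2.0867) ≈ 0.124.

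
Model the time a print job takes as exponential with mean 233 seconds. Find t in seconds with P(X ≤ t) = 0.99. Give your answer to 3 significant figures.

The rate is λ = 1/233 = 0.00429185 per second.
Set 1 − e^(−λt) = 0.99, so t = −ln(0.01)/λ = 4.6052/0.00429185 ≈ 1073 seconds.

1070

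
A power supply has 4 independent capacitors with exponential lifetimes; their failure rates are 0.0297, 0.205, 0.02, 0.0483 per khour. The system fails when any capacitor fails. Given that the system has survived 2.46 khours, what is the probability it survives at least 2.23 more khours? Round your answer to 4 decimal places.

0.5088

Time to first failure ~ Exp(Σλ) with Σλ = 0.303.
By memorylessness, P(T > 2.46+2.23 | T > 2.46) = P(T > 2.23) = e^(−0.303·2.23) ≈ 0.5088.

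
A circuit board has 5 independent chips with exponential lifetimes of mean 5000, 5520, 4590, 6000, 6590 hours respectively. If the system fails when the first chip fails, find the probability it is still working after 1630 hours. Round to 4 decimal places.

The first failure time is exponential with rate Σλ_i = 1/5000 + 1/5520 + 1/4590 + 1/6000 + 1/6590 = 0.000917436 per hour.
P(min > 1630) = e^(−0.000917436·1630) = e^(−1.4954) ≈ 0.2242.

0.2242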